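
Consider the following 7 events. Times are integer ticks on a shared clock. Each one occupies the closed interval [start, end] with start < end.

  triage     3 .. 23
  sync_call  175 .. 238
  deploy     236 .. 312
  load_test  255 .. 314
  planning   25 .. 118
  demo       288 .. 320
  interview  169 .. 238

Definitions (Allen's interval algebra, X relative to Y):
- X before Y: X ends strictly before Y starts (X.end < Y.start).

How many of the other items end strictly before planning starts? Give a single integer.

Target planning = [25, 118].
demo [288, 320] → after → no.
deploy [236, 312] → after → no.
interview [169, 238] → after → no.
load_test [255, 314] → after → no.
sync_call [175, 238] → after → no.
triage [3, 23] → before → counts.
Total: 1.

1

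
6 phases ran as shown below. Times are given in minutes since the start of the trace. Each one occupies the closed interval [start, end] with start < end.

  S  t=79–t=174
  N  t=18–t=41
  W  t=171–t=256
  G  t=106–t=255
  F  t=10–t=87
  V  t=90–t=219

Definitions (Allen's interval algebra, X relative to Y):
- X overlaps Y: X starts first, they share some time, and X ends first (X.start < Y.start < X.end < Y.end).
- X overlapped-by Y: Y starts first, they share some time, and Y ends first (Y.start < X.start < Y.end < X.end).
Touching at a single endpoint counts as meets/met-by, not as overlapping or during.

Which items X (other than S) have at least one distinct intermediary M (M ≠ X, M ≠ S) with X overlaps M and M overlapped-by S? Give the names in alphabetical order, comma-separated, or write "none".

G, V

Target S = [t=79, t=174].
Intermediaries M with M overlapped-by S: G, V, W.
Via G — items with X overlaps G: V.
Via V — items with X overlaps V: none.
Via W — items with X overlaps W: G, V.
Union: G, V.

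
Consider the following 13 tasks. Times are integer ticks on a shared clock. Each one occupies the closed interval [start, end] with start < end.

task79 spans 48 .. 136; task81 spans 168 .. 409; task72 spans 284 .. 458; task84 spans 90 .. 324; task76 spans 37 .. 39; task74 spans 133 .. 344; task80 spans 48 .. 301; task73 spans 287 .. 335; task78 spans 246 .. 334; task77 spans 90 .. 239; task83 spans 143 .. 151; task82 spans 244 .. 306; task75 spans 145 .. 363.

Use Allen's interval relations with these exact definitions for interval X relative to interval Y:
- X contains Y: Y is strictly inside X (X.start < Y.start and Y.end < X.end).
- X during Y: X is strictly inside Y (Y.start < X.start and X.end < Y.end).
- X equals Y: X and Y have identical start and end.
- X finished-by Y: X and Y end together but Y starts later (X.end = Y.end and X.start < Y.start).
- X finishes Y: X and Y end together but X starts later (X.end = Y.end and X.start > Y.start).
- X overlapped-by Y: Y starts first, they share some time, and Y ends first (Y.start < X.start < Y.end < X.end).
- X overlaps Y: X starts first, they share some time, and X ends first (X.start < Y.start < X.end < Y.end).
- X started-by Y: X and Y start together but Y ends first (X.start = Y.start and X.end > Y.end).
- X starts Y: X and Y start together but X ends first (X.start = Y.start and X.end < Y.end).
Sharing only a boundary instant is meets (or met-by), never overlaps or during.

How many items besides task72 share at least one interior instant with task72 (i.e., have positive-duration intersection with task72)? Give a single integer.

8

Target task72 = [284, 458].
task73 [287, 335] → during → counts.
task74 [133, 344] → overlaps → counts.
task75 [145, 363] → overlaps → counts.
task76 [37, 39] → before → no.
task77 [90, 239] → before → no.
task78 [246, 334] → overlaps → counts.
task79 [48, 136] → before → no.
task80 [48, 301] → overlaps → counts.
task81 [168, 409] → overlaps → counts.
task82 [244, 306] → overlaps → counts.
task83 [143, 151] → before → no.
task84 [90, 324] → overlaps → counts.
Total: 8.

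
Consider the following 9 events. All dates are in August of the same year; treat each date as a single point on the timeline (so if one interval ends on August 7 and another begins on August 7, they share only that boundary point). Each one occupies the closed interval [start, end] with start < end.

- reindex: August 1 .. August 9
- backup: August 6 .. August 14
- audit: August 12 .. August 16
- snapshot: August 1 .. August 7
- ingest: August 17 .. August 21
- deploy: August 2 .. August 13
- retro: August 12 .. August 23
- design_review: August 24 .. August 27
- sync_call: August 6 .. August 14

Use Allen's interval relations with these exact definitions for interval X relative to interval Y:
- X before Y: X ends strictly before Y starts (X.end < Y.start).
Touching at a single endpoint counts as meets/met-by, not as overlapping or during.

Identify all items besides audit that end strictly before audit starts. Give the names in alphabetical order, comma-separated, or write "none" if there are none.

reindex, snapshot

Target audit = [August 12, August 16].
backup [August 6, August 14] → overlaps → no.
deploy [August 2, August 13] → overlaps → no.
design_review [August 24, August 27] → after → no.
ingest [August 17, August 21] → after → no.
reindex [August 1, August 9] → before → yes.
retro [August 12, August 23] → started-by → no.
snapshot [August 1, August 7] → before → yes.
sync_call [August 6, August 14] → overlaps → no.
Result: reindex, snapshot.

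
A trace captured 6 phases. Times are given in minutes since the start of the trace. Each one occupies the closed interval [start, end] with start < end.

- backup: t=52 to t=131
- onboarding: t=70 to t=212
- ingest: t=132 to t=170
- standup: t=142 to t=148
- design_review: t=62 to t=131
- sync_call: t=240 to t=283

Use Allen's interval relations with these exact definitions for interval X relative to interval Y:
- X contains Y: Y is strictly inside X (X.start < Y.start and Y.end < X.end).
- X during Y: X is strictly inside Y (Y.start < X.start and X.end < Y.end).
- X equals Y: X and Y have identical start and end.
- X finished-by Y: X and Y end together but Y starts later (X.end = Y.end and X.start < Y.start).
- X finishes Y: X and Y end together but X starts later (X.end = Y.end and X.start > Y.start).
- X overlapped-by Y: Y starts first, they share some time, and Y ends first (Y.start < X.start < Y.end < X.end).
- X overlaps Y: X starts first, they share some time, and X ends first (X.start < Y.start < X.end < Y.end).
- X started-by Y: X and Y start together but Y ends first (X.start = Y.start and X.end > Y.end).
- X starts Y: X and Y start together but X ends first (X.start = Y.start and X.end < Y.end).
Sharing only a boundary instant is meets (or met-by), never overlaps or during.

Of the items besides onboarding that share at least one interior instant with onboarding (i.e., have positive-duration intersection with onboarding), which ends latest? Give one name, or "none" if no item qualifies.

Target onboarding = [t=70, t=212].
backup [t=52, t=131] → overlaps → candidate.
design_review [t=62, t=131] → overlaps → candidate.
ingest [t=132, t=170] → during → candidate.
standup [t=142, t=148] → during → candidate.
sync_call [t=240, t=283] → after → excluded.
Among candidates, latest end is t=170 → ingest.

ingest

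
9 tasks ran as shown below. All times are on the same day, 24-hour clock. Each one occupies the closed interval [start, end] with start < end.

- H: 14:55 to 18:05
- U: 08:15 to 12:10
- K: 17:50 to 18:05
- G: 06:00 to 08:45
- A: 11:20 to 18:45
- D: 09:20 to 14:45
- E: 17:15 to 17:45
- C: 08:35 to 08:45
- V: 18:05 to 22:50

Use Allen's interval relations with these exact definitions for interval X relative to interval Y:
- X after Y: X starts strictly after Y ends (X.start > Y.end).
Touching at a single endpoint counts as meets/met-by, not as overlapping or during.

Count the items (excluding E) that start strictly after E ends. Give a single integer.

2

Target E = [17:15, 17:45].
A [11:20, 18:45] → contains → no.
C [08:35, 08:45] → before → no.
D [09:20, 14:45] → before → no.
G [06:00, 08:45] → before → no.
H [14:55, 18:05] → contains → no.
K [17:50, 18:05] → after → counts.
U [08:15, 12:10] → before → no.
V [18:05, 22:50] → after → counts.
Total: 2.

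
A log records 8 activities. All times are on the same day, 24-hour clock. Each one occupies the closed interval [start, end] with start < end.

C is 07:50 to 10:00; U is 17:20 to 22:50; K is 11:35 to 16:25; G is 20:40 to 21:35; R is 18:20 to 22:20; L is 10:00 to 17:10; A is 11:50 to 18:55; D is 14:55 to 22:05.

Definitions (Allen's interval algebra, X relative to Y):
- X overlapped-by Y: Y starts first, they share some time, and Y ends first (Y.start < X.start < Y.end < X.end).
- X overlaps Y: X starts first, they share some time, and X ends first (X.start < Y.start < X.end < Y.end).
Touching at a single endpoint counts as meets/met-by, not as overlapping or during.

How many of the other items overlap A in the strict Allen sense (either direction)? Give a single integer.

Target A = [11:50, 18:55].
C [07:50, 10:00] → before → no.
D [14:55, 22:05] → overlapped-by → counts.
G [20:40, 21:35] → after → no.
K [11:35, 16:25] → overlaps → counts.
L [10:00, 17:10] → overlaps → counts.
R [18:20, 22:20] → overlapped-by → counts.
U [17:20, 22:50] → overlapped-by → counts.
Total: 5.

5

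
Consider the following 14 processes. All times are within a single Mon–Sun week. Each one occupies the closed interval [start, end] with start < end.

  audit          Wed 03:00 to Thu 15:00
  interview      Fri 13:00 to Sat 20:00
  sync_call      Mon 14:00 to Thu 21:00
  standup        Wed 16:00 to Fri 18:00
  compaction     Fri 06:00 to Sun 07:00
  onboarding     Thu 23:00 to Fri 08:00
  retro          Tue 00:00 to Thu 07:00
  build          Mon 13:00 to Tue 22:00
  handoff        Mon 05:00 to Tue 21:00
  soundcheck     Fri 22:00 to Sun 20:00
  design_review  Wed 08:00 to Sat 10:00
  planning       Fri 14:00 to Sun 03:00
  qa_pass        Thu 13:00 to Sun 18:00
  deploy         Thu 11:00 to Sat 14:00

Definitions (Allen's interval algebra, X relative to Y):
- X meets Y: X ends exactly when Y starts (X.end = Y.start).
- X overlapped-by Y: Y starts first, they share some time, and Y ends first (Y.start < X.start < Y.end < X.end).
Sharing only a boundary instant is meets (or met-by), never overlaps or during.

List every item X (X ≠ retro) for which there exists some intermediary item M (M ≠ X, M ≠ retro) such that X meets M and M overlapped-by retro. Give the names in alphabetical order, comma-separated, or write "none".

none

Target retro = [Tue 00:00, Thu 07:00].
Intermediaries M with M overlapped-by retro: audit, design_review, standup.
Via audit — items with X meets audit: none.
Via design_review — items with X meets design_review: none.
Via standup — items with X meets standup: none.
Union: none.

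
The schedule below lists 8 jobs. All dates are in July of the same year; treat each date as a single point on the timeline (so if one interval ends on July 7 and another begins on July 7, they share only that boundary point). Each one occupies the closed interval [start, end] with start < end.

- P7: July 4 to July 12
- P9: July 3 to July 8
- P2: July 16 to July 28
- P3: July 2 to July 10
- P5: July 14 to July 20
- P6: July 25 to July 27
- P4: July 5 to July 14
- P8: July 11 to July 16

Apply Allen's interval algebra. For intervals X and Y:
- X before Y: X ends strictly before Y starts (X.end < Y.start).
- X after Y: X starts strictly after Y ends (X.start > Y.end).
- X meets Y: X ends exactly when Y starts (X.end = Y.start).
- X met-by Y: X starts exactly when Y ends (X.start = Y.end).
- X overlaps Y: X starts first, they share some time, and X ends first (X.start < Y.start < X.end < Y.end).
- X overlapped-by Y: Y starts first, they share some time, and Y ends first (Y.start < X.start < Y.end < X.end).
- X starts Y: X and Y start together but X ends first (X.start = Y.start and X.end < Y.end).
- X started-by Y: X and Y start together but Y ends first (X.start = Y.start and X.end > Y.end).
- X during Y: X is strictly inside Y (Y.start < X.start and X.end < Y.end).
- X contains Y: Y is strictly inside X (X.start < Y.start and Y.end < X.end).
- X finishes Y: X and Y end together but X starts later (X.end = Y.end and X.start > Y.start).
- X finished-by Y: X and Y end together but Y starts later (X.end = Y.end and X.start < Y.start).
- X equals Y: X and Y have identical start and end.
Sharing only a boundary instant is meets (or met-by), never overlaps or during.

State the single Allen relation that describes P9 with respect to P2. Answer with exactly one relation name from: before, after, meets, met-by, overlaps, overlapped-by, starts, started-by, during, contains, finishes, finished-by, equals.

before

P9 = [July 3, July 8]; P2 = [July 16, July 28].
Compare endpoints: P9.start < P2.start, P9.start < P2.end, P9.end < P2.start, P9.end < P2.end.
That pattern is 'before'.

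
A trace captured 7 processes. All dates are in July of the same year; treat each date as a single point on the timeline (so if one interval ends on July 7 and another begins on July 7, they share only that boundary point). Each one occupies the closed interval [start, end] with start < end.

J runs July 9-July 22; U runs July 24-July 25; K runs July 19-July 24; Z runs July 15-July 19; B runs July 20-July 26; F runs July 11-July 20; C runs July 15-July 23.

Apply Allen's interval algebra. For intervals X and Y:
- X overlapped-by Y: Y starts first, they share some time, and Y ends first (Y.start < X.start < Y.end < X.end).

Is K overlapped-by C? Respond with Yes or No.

K = [July 19, July 24], C = [July 15, July 23].
Actual relation of K to C: overlapped-by.
Asked whether 'overlapped-by' holds → Yes.

Yes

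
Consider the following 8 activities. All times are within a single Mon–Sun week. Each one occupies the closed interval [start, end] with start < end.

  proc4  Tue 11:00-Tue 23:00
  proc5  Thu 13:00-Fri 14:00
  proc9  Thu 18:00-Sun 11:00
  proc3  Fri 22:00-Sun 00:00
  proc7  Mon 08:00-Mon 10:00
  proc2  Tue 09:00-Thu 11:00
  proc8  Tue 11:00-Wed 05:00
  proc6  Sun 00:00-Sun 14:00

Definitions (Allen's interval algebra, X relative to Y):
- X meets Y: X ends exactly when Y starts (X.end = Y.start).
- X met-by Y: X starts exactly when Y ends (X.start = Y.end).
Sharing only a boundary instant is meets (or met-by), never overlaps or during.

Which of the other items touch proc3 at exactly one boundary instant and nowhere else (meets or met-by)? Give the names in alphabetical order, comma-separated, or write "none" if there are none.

Target proc3 = [Fri 22:00, Sun 00:00].
proc2 [Tue 09:00, Thu 11:00] → before → no.
proc4 [Tue 11:00, Tue 23:00] → before → no.
proc5 [Thu 13:00, Fri 14:00] → before → no.
proc6 [Sun 00:00, Sun 14:00] → met-by → yes.
proc7 [Mon 08:00, Mon 10:00] → before → no.
proc8 [Tue 11:00, Wed 05:00] → before → no.
proc9 [Thu 18:00, Sun 11:00] → contains → no.
Result: proc6.

proc6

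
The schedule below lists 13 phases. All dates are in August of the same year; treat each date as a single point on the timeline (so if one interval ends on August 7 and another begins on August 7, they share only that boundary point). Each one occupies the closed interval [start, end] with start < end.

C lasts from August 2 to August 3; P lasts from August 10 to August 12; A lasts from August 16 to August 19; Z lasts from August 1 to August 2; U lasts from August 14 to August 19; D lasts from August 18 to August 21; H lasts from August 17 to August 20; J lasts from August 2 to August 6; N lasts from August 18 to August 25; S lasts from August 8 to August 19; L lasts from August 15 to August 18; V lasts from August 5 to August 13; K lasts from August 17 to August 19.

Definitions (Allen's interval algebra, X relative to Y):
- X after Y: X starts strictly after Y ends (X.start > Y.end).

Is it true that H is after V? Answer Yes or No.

H = [August 17, August 20], V = [August 5, August 13].
Actual relation of H to V: after.
Asked whether 'after' holds → Yes.

Yes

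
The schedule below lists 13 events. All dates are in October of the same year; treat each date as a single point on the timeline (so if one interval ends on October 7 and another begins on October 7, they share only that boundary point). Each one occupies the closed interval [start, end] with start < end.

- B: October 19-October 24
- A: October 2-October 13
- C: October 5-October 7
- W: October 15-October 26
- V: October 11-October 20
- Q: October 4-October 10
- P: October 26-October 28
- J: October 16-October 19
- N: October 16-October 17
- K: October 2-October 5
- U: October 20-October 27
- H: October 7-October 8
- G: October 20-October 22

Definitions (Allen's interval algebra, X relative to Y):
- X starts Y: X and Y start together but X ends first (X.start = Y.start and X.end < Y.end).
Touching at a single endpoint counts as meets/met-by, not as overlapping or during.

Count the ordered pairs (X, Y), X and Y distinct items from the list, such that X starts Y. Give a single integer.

Checking all 156 ordered pairs for relation 'starts'; matching pairs in alphabetical order:
(G, U): G starts U ✓
(K, A): K starts A ✓
(N, J): N starts J ✓
Count: 3.

3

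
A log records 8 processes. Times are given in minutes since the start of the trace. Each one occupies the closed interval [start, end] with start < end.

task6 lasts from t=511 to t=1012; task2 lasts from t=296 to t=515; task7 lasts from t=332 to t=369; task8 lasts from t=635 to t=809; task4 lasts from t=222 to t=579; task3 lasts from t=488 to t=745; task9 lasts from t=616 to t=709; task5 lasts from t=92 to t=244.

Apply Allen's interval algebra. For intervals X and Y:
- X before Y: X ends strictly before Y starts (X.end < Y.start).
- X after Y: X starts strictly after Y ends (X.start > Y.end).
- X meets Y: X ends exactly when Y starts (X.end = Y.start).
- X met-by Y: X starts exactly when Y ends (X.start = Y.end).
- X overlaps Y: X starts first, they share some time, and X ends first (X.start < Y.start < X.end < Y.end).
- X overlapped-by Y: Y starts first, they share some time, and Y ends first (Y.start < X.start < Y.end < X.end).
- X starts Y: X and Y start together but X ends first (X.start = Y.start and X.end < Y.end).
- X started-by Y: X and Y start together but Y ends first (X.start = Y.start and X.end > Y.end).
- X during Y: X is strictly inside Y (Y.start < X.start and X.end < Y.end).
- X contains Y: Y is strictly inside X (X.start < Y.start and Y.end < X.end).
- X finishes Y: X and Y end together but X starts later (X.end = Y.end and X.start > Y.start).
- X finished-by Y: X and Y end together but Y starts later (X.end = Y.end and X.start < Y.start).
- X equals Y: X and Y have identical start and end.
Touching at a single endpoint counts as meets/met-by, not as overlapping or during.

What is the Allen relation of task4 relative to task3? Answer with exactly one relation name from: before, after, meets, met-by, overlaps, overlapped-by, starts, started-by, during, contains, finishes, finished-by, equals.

overlaps

task4 = [t=222, t=579]; task3 = [t=488, t=745].
Compare endpoints: task4.start < task3.start, task4.start < task3.end, task4.end > task3.start, task4.end < task3.end.
That pattern is 'overlaps'.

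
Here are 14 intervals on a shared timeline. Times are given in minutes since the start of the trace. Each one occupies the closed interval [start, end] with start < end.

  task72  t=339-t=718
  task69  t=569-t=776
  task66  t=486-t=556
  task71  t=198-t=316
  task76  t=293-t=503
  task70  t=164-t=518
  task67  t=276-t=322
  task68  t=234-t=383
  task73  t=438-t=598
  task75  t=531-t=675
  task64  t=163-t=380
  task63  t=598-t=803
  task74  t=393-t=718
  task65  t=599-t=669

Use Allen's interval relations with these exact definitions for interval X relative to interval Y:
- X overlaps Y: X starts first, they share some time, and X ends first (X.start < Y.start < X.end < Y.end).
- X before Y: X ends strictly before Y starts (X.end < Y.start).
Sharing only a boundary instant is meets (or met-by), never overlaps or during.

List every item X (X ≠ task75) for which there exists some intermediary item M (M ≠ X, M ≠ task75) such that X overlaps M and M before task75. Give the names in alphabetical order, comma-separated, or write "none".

task64, task67, task68, task71

Target task75 = [t=531, t=675].
Intermediaries M with M before task75: task64, task67, task68, task70, task71, task76.
Via task64 — items with X overlaps task64: none.
Via task67 — items with X overlaps task67: task71.
Via task68 — items with X overlaps task68: task64, task71.
Via task70 — items with X overlaps task70: task64.
Via task71 — items with X overlaps task71: none.
Via task76 — items with X overlaps task76: task64, task67, task68, task71.
Union: task64, task67, task68, task71.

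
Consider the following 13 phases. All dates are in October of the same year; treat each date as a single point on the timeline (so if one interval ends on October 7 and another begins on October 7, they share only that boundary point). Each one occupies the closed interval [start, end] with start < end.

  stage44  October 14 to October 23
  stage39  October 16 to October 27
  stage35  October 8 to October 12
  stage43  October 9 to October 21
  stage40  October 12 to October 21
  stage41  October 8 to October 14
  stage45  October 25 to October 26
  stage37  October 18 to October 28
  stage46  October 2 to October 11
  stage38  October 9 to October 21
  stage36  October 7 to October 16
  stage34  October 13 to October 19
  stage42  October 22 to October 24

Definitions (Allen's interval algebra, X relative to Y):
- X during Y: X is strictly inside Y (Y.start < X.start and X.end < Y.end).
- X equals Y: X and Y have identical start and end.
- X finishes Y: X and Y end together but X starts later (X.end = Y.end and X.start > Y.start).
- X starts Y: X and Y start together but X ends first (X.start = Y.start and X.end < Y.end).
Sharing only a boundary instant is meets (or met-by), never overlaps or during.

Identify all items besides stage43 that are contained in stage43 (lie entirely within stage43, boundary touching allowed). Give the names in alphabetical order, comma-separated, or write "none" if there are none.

stage34, stage38, stage40

Target stage43 = [October 9, October 21].
stage34 [October 13, October 19] → during → yes.
stage35 [October 8, October 12] → overlaps → no.
stage36 [October 7, October 16] → overlaps → no.
stage37 [October 18, October 28] → overlapped-by → no.
stage38 [October 9, October 21] → equals → yes.
stage39 [October 16, October 27] → overlapped-by → no.
stage40 [October 12, October 21] → finishes → yes.
stage41 [October 8, October 14] → overlaps → no.
stage42 [October 22, October 24] → after → no.
stage44 [October 14, October 23] → overlapped-by → no.
stage45 [October 25, October 26] → after → no.
stage46 [October 2, October 11] → overlaps → no.
Result: stage34, stage38, stage40.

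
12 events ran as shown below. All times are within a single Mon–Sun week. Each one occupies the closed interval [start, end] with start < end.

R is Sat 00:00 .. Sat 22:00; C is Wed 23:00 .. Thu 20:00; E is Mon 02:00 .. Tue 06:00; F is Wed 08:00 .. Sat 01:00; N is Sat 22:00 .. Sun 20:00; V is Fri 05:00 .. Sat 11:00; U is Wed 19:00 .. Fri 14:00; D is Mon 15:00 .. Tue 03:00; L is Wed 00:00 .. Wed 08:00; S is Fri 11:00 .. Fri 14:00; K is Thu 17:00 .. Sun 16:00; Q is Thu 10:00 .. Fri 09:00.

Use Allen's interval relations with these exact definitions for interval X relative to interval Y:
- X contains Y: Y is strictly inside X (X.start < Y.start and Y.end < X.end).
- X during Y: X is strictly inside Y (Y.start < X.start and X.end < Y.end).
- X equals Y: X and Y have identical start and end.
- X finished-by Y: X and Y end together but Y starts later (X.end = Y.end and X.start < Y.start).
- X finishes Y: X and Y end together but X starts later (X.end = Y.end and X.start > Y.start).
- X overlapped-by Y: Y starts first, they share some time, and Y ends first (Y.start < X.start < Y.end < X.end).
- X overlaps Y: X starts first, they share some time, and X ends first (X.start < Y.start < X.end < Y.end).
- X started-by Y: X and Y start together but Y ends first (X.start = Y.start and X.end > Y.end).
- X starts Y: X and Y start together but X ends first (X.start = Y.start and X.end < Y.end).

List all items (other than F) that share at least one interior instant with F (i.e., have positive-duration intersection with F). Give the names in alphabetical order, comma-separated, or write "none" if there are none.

C, K, Q, R, S, U, V

Target F = [Wed 08:00, Sat 01:00].
C [Wed 23:00, Thu 20:00] → during → yes.
D [Mon 15:00, Tue 03:00] → before → no.
E [Mon 02:00, Tue 06:00] → before → no.
K [Thu 17:00, Sun 16:00] → overlapped-by → yes.
L [Wed 00:00, Wed 08:00] → meets → no.
N [Sat 22:00, Sun 20:00] → after → no.
Q [Thu 10:00, Fri 09:00] → during → yes.
R [Sat 00:00, Sat 22:00] → overlapped-by → yes.
S [Fri 11:00, Fri 14:00] → during → yes.
U [Wed 19:00, Fri 14:00] → during → yes.
V [Fri 05:00, Sat 11:00] → overlapped-by → yes.
Result: C, K, Q, R, S, U, V.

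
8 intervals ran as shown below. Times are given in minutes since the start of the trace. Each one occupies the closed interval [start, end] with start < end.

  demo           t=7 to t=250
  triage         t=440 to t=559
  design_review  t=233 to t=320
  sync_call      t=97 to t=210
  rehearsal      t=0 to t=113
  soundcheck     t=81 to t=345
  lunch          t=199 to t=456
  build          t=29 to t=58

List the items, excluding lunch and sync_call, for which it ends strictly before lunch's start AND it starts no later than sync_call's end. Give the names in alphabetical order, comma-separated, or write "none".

build, rehearsal

Conditions: its end is strictly before lunch's start (X.end < t=199) AND its start is no later than sync_call's end (X.start <= t=210).
build: end t=58 < t=199? ✓; start t=29 <= t=210? ✓ → yes.
demo: end t=250 < t=199? ✗; start t=7 <= t=210? ✓ → no.
design_review: end t=320 < t=199? ✗; start t=233 <= t=210? ✗ → no.
rehearsal: end t=113 < t=199? ✓; start t=0 <= t=210? ✓ → yes.
soundcheck: end t=345 < t=199? ✗; start t=81 <= t=210? ✓ → no.
triage: end t=559 < t=199? ✗; start t=440 <= t=210? ✗ → no.
Result: build, rehearsal.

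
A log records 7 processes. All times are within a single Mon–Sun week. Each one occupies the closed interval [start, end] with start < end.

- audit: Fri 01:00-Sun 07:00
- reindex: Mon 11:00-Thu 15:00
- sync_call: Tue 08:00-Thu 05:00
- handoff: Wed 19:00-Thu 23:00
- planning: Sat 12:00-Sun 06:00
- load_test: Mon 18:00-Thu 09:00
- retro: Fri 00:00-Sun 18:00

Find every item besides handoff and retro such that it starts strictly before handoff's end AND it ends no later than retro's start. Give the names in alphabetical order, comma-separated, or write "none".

Conditions: its start is strictly before handoff's end (X.start < Thu 23:00) AND its end is no later than retro's start (X.end <= Fri 00:00).
audit: start Fri 01:00 < Thu 23:00? ✗; end Sun 07:00 <= Fri 00:00? ✗ → no.
load_test: start Mon 18:00 < Thu 23:00? ✓; end Thu 09:00 <= Fri 00:00? ✓ → yes.
planning: start Sat 12:00 < Thu 23:00? ✗; end Sun 06:00 <= Fri 00:00? ✗ → no.
reindex: start Mon 11:00 < Thu 23:00? ✓; end Thu 15:00 <= Fri 00:00? ✓ → yes.
sync_call: start Tue 08:00 < Thu 23:00? ✓; end Thu 05:00 <= Fri 00:00? ✓ → yes.
Result: load_test, reindex, sync_call.

load_test, reindex, sync_call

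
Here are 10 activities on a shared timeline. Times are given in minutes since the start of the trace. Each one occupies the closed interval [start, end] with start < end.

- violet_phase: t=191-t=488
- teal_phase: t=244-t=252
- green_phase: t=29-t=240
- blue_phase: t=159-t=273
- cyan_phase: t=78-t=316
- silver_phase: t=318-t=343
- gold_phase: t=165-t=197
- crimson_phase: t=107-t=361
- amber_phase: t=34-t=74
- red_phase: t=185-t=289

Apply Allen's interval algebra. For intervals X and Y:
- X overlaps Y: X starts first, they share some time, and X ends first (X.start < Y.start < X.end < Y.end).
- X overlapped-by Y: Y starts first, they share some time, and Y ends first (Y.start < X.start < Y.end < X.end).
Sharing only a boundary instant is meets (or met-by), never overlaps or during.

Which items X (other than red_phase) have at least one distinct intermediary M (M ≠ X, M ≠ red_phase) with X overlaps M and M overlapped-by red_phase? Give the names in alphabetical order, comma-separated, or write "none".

Target red_phase = [t=185, t=289].
Intermediaries M with M overlapped-by red_phase: violet_phase.
Via violet_phase — items with X overlaps violet_phase: blue_phase, crimson_phase, cyan_phase, gold_phase, green_phase.
Union: blue_phase, crimson_phase, cyan_phase, gold_phase, green_phase.

blue_phase, crimson_phase, cyan_phase, gold_phase, green_phase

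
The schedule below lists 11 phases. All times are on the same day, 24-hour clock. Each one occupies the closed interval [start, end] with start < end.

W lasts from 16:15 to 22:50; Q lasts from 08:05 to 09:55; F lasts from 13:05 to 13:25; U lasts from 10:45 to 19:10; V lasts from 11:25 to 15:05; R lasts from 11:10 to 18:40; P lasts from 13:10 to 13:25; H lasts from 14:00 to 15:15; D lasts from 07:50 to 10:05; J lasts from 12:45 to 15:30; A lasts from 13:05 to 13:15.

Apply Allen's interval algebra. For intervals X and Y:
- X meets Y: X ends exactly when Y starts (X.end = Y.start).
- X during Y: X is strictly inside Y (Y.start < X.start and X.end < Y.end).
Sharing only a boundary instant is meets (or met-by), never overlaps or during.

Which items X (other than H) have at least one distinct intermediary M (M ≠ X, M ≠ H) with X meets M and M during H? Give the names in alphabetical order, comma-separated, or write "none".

Target H = [14:00, 15:15].
Intermediaries M with M during H: none.
Union: none.

none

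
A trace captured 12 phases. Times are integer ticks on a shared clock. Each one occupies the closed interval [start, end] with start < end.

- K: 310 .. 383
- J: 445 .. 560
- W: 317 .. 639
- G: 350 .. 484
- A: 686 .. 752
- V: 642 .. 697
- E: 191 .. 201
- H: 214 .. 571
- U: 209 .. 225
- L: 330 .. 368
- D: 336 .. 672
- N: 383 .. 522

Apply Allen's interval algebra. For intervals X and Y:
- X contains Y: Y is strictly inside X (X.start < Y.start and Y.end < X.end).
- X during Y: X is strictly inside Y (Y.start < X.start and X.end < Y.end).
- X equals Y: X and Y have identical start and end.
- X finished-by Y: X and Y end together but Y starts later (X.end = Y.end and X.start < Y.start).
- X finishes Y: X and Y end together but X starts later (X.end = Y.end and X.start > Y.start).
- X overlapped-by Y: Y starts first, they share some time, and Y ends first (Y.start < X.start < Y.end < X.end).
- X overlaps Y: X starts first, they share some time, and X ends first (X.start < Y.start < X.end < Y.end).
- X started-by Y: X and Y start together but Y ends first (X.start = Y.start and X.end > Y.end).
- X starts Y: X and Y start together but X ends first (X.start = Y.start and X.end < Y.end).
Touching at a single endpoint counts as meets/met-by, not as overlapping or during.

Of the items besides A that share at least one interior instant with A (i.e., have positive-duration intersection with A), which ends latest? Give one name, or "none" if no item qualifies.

Target A = [686, 752].
D [336, 672] → before → excluded.
E [191, 201] → before → excluded.
G [350, 484] → before → excluded.
H [214, 571] → before → excluded.
J [445, 560] → before → excluded.
K [310, 383] → before → excluded.
L [330, 368] → before → excluded.
N [383, 522] → before → excluded.
U [209, 225] → before → excluded.
V [642, 697] → overlaps → candidate.
W [317, 639] → before → excluded.
Among candidates, latest end is 697 → V.

V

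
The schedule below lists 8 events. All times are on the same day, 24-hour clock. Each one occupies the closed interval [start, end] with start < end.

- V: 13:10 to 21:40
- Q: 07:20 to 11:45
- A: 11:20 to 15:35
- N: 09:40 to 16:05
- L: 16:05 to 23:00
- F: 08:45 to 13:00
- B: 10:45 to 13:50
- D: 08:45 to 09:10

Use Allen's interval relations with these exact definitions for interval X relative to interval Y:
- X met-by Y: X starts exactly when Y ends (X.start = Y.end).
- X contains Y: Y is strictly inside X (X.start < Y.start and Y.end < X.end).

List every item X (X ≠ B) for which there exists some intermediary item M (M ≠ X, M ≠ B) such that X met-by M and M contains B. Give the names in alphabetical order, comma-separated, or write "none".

L

Target B = [10:45, 13:50].
Intermediaries M with M contains B: N.
Via N — items with X met-by N: L.
Union: L.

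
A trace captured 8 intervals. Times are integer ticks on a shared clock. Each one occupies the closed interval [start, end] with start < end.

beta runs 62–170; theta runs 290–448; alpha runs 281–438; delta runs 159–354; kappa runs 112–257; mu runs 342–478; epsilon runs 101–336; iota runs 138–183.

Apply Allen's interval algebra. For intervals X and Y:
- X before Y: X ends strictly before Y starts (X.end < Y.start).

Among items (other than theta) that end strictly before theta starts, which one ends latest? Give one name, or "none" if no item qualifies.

kappa

Target theta = [290, 448].
alpha [281, 438] → overlaps → excluded.
beta [62, 170] → before → candidate.
delta [159, 354] → overlaps → excluded.
epsilon [101, 336] → overlaps → excluded.
iota [138, 183] → before → candidate.
kappa [112, 257] → before → candidate.
mu [342, 478] → overlapped-by → excluded.
Among candidates, latest end is 257 → kappa.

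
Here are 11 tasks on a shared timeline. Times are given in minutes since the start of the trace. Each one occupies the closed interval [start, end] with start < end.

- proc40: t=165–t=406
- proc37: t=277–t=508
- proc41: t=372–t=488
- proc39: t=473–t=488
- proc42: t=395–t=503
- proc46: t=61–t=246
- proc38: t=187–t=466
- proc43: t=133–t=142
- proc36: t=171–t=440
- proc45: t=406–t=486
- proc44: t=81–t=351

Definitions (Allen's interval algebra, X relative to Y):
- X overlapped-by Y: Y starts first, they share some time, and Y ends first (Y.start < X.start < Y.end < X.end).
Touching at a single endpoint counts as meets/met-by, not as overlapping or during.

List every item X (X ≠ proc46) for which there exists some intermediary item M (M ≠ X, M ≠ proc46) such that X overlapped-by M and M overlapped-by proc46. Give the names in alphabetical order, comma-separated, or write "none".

proc36, proc37, proc38, proc40, proc41, proc42, proc45

Target proc46 = [t=61, t=246].
Intermediaries M with M overlapped-by proc46: proc36, proc38, proc40, proc44.
Via proc36 — items with X overlapped-by proc36: proc37, proc38, proc41, proc42, proc45.
Via proc38 — items with X overlapped-by proc38: proc37, proc41, proc42, proc45.
Via proc40 — items with X overlapped-by proc40: proc36, proc37, proc38, proc41, proc42.
Via proc44 — items with X overlapped-by proc44: proc36, proc37, proc38, proc40.
Union: proc36, proc37, proc38, proc40, proc41, proc42, proc45.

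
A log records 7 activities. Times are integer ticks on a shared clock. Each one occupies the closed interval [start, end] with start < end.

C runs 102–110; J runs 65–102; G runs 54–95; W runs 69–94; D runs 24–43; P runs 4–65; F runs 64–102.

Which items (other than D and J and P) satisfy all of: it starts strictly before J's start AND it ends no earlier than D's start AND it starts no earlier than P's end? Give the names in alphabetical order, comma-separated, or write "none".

Conditions: its start is strictly before J's start (X.start < 65) AND its end is no earlier than D's start (X.end >= 24) AND its start is no earlier than P's end (X.start >= 65).
C: start 102 < 65? ✗; end 110 >= 24? ✓; start 102 >= 65? ✓ → no.
F: start 64 < 65? ✓; end 102 >= 24? ✓; start 64 >= 65? ✗ → no.
G: start 54 < 65? ✓; end 95 >= 24? ✓; start 54 >= 65? ✗ → no.
W: start 69 < 65? ✗; end 94 >= 24? ✓; start 69 >= 65? ✓ → no.
Result: none.

none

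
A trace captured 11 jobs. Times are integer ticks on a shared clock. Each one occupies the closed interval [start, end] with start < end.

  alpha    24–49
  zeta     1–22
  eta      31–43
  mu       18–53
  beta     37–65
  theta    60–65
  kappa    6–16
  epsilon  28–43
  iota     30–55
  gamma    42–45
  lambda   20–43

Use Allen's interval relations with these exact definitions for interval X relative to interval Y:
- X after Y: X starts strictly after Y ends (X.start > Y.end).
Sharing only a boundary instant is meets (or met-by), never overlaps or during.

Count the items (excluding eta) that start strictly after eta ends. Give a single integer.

Target eta = [31, 43].
alpha [24, 49] → contains → no.
beta [37, 65] → overlapped-by → no.
epsilon [28, 43] → finished-by → no.
gamma [42, 45] → overlapped-by → no.
iota [30, 55] → contains → no.
kappa [6, 16] → before → no.
lambda [20, 43] → finished-by → no.
mu [18, 53] → contains → no.
theta [60, 65] → after → counts.
zeta [1, 22] → before → no.
Total: 1.

1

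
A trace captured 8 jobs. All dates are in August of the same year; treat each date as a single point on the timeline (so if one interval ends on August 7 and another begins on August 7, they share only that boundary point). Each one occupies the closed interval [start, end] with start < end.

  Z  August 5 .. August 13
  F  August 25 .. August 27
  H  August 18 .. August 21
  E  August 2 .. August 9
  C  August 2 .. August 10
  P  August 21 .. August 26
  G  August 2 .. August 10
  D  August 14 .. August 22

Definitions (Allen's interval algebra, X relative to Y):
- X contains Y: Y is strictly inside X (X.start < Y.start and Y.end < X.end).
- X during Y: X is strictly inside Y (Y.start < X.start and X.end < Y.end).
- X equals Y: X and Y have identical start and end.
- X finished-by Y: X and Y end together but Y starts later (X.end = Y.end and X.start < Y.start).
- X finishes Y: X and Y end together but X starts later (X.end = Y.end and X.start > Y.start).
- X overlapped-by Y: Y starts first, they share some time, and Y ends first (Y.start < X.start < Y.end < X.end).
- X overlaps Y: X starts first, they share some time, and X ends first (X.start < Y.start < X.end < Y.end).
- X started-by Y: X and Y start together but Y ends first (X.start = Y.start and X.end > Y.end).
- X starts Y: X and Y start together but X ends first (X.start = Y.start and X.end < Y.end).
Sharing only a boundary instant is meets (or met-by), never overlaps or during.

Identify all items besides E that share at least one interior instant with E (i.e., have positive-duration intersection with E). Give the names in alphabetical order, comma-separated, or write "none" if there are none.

C, G, Z

Target E = [August 2, August 9].
C [August 2, August 10] → started-by → yes.
D [August 14, August 22] → after → no.
F [August 25, August 27] → after → no.
G [August 2, August 10] → started-by → yes.
H [August 18, August 21] → after → no.
P [August 21, August 26] → after → no.
Z [August 5, August 13] → overlapped-by → yes.
Result: C, G, Z.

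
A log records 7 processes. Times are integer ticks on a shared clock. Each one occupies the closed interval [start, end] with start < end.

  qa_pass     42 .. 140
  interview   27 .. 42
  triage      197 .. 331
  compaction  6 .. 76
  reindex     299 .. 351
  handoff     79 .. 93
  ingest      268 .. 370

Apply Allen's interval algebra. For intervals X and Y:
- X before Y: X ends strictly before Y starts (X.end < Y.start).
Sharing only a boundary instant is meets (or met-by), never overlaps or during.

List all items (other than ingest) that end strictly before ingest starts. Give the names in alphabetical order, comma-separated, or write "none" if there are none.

compaction, handoff, interview, qa_pass

Target ingest = [268, 370].
compaction [6, 76] → before → yes.
handoff [79, 93] → before → yes.
interview [27, 42] → before → yes.
qa_pass [42, 140] → before → yes.
reindex [299, 351] → during → no.
triage [197, 331] → overlaps → no.
Result: compaction, handoff, interview, qa_pass.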